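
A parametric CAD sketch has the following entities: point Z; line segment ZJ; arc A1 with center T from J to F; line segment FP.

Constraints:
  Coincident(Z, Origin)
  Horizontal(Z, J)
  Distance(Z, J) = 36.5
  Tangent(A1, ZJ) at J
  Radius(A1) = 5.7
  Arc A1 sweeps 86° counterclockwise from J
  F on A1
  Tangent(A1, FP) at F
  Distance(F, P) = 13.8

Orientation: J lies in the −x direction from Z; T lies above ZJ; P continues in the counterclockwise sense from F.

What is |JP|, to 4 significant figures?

20.19

Z is at the origin; ZJ is horizontal with |ZJ| = 36.5 and J on the −x side, so J = (-36.50, 0.000). A1 meets ZJ tangentially, so TJ is at right angles to ZJ, so T = J + (0, 5.7) = (-36.50, 5.700). On A1, J sits at bearing -90° from T; an 86° counterclockwise sweep puts F at bearing -4°, so F = T + 5.7·(cos -4°, sin -4°) = (-30.81, 5.302). A1 meets FP tangentially, so TF is at right angles to FP, so FP runs along (−sin -4°, cos -4°); with |FP| = 13.8, P = (-29.85, 19.07). Then |JP| = |P − J| = 20.19.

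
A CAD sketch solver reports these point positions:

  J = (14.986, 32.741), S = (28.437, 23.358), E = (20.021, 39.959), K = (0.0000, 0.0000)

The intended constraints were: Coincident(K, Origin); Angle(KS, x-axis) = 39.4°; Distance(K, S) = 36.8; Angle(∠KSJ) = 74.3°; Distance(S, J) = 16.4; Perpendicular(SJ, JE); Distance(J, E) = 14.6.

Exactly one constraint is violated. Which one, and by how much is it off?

Distance(J, E) = 14.6 — off by 5.80.

K = (0.00, 0.00) ✓; KS at 39.40° ✓; |KS| = 36.80 ✓; ∠KSJ = 74.30° ✓; |SJ| = 16.40 ✓; ∠(SJ, JE) = 90.00° ✓; |JE| = 8.801 ✗.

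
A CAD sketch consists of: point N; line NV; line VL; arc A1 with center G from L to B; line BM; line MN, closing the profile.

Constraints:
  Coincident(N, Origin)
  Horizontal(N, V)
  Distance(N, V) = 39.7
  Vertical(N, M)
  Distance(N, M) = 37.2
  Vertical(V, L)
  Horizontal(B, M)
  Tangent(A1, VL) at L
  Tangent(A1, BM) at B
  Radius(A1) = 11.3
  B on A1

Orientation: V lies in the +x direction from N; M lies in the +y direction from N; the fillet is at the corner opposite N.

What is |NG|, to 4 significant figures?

38.44

N is at the origin; N and V share the same y with |NV| = 39.7 and V on the +x side, so V = (39.70, 0.000). N and M share the same x with |NM| = 37.2 and M on the +y side, so M = (0.000, 37.20). The virtual corner opposite N is at (39.70, 37.20). A1 meets VL tangentially, so GL is at right angles to VL and since A1 is tangent to BM there, GB ⟂ BM, with radius 11.3, so the center G sits 11.3 in from both sides at G = (28.40, 25.90). Then |NG| = |G − N| = 38.44.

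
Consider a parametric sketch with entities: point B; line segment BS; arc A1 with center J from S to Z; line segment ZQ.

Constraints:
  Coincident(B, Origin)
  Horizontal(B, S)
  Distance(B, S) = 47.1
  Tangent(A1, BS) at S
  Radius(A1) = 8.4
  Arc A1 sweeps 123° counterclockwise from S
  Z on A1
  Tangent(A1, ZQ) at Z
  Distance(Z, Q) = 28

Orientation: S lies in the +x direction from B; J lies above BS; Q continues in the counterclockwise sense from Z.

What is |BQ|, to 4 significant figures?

53.31

On A1, S sits at bearing -90° from J; a 123° counterclockwise sweep puts Z at bearing 33°, so Z = J + 8.4·(cos 33°, sin 33°) = (54.14, 12.97). Since A1 is tangent to ZQ there, JZ ⟂ ZQ, so ZQ runs along (−sin 33°, cos 33°); with |ZQ| = 28.0, Q = (38.89, 36.46). Then |BQ| = |Q − B| = 53.31.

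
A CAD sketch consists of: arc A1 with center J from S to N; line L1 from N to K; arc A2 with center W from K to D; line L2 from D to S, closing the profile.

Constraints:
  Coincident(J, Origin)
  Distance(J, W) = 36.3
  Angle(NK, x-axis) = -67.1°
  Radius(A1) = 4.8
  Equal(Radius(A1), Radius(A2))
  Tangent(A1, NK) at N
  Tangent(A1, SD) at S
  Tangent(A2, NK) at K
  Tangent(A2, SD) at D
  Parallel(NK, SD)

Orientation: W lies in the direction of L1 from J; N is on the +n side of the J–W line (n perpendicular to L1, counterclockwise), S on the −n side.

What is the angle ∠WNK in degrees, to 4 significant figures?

7.533°

Tangency of A1 to both parallel lines with radius 4.8 puts N and S at J ± 4.8·n: N = (4.422, 1.868), S = (-4.422, -1.868). Equal radii place K and D the same way about W: K = W + 4.8·n = (18.55, -31.57), D = W − 4.8·n = (9.704, -35.31). Then cos ∠WNK = NW·NK / (|NW||NK|), giving 7.533°.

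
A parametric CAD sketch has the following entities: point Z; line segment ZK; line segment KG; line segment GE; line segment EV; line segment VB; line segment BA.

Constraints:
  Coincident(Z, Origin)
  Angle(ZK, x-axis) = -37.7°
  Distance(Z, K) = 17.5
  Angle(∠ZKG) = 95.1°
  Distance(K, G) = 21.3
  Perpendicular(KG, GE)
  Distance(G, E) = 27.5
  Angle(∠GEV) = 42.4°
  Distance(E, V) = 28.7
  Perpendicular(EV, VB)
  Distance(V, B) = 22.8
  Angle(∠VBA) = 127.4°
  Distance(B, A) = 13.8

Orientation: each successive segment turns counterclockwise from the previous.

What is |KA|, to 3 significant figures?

33.0

Z is at the origin; ZK runs at -37.7° with length 17.5, so K = (13.8, -10.7). ∠ZKG = 95.1° gives KG at 47.2° from the x-axis; with |KG| = 21.3, G = (28.3, 4.93). KG is perpendicular to GE, so GE runs at 137°; with |GE| = 27.5, E = (8.14, 23.6). ∠GEV = 42.4° gives EV at -85.2° from the x-axis; with |EV| = 28.7, V = (10.5, -4.99). The perpendicularity gives VB at right angles to EV, so VB runs at 4.80°; with |VB| = 22.8, B = (33.3, -3.08). ∠VBA = 127.4° gives BA at 57.4° from the x-axis; with |BA| = 13.8, A = (40.7, 8.55). Then |KA| = |A − K| = 33.0.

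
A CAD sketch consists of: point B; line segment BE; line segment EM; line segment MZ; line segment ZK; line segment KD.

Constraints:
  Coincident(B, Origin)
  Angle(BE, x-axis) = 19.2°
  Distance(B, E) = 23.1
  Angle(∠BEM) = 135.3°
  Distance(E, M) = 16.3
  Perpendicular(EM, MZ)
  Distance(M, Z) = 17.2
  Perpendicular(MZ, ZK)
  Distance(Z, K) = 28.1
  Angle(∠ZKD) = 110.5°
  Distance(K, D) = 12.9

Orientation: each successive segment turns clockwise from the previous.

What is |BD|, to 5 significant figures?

11.132

MZ is perpendicular to ZK, so ZK runs at 154.50°; with |ZK| = 28.1, K = (3.7598, -2.8476). ∠ZKD = 110.5° gives KD at 85.000° from the x-axis; with |KD| = 12.9, D = (4.8841, 10.003). Then |BD| = |D − B| = 11.132.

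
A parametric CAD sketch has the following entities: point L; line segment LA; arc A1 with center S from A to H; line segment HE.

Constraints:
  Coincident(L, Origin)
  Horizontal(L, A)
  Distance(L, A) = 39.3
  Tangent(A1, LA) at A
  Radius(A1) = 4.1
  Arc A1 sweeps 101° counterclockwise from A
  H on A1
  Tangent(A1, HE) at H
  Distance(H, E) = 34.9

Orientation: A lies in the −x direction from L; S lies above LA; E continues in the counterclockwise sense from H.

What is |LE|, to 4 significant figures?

57.36

On A1, A sits at bearing -90° from S; a 101° counterclockwise sweep puts H at bearing 11°, so H = S + 4.1·(cos 11°, sin 11°) = (-35.28, 4.882). A1 meets HE tangentially, so SH is at right angles to HE, so HE runs along (−sin 11°, cos 11°); with |HE| = 34.9, E = (-41.93, 39.14). Then |LE| = |E − L| = 57.36.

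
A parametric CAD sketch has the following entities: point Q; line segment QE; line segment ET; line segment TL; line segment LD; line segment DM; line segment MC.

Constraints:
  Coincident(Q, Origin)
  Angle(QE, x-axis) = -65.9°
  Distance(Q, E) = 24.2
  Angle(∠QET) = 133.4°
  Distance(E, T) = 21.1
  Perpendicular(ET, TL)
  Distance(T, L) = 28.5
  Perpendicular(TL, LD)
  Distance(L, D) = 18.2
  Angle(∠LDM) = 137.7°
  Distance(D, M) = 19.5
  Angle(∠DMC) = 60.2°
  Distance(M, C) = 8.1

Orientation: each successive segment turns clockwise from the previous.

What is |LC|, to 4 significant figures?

29.40

Q is at the origin; QE runs at -65.9° with length 24.2, so E = (9.882, -22.09). ∠QET = 133.4° gives ET at -112.5° from the x-axis; with |ET| = 21.1, T = (1.807, -41.58). ET is perpendicular to TL, so TL runs at 157.5°; with |TL| = 28.5, L = (-24.52, -30.68). TL ⟂ LD, so LD runs at 67.50°; with |LD| = 18.2, D = (-17.56, -13.86). ∠LDM = 137.7° gives DM at 25.20° from the x-axis; with |DM| = 19.5, M = (0.08538, -5.561). ∠DMC = 60.2° gives MC at -94.60° from the x-axis; with |MC| = 8.1, C = (-0.5642, -13.63). Then |LC| = |C − L| = 29.40.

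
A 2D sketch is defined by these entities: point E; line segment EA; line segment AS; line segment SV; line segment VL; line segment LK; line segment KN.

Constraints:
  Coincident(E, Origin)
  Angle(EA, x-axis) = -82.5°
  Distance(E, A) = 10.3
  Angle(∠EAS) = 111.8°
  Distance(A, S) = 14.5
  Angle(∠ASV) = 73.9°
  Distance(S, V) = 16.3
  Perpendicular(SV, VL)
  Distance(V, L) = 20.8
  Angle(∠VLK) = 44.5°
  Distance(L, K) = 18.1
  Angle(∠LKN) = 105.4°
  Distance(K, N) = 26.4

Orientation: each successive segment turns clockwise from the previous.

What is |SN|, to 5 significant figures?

22.529

E is at the origin; EA runs at -82.5° with length 10.3, so A = (1.3444, -10.212). ∠EAS = 111.8° gives AS at -150.70° from the x-axis; with |AS| = 14.5, S = (-11.301, -17.308). ∠ASV = 73.9° gives SV at 103.20° from the x-axis; with |SV| = 16.3, V = (-15.023, -1.4386). SV ⟂ VL, so VL runs at 13.200°; with |VL| = 20.8, L = (5.2277, 3.3111). ∠VLK = 44.5° gives LK at -122.30° from the x-axis; with |LK| = 18.1, K = (-4.4440, -11.988). ∠LKN = 105.4° gives KN at 163.10° from the x-axis; with |KN| = 26.4, N = (-29.704, -4.3136). Then |SN| = |N − S| = 22.529.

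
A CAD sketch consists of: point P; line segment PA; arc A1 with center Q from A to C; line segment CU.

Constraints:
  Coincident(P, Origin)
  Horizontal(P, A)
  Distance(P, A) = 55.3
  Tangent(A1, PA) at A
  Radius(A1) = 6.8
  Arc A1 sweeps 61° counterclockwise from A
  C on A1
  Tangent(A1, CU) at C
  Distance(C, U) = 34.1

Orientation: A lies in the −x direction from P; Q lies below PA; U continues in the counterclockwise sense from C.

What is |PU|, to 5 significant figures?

84.619

P is at the origin; P and A share the same y with |PA| = 55.3 and A on the −x side, so A = (-55.300, 0.0000). A1 meets PA tangentially, so QA is at right angles to PA, so Q = A + (0, -6.8) = (-55.300, -6.8000). On A1, A sits at bearing 90° from Q; a 61° counterclockwise sweep puts C at bearing 151°, so C = Q + 6.8·(cos 151°, sin 151°) = (-61.247, -3.5033). Tangency of A1 to CU means the radius QC is perpendicular to CU, so CU runs along (−sin 151°, cos 151°); with |CU| = 34.1, U = (-77.779, -33.328). Then |PU| = |U − P| = 84.619.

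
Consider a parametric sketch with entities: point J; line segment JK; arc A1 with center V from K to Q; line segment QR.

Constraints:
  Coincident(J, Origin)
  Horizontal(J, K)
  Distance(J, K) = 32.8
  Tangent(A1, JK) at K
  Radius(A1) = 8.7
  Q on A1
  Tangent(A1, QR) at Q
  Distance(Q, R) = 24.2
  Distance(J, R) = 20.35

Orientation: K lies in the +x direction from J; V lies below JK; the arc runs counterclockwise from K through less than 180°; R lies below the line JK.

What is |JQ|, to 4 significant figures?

27.11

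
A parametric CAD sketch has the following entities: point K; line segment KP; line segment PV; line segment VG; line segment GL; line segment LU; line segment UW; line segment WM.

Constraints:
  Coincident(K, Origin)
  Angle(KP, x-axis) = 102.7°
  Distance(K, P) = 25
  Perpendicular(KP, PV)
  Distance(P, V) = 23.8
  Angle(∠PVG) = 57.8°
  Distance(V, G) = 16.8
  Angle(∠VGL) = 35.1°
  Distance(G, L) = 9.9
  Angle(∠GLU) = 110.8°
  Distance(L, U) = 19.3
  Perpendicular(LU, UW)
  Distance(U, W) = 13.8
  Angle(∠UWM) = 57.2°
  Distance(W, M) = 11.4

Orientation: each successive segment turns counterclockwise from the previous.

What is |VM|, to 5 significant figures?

7.8180

The perpendicularity gives UW at right angles to LU, so UW runs at -101.00°; with |UW| = 13.8, W = (-40.119, 7.1476). ∠UWM = 57.2° gives WM at 21.800° from the x-axis; with |WM| = 11.4, M = (-29.534, 11.381). Then |VM| = |M − V| = 7.8180.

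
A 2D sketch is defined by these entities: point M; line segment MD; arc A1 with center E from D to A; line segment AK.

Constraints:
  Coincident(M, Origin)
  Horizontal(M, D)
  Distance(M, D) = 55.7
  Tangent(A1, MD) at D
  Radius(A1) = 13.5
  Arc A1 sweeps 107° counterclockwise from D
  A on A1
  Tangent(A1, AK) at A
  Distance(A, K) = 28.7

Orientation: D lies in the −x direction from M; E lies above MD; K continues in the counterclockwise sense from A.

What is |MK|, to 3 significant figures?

68.1

M is at the origin; MD is horizontal with |MD| = 55.7 and D on the −x side, so D = (-55.7, 0.00). A1 meets MD tangentially, so ED is at right angles to MD, so E = D + (0, 13.5) = (-55.7, 13.5). On A1, D sits at bearing -90° from E; a 107° counterclockwise sweep puts A at bearing 17°, so A = E + 13.5·(cos 17°, sin 17°) = (-42.8, 17.4). Since A1 is tangent to AK there, EA ⟂ AK, so AK runs along (−sin 17°, cos 17°); with |AK| = 28.7, K = (-51.2, 44.9). Then |MK| = |K − M| = 68.1.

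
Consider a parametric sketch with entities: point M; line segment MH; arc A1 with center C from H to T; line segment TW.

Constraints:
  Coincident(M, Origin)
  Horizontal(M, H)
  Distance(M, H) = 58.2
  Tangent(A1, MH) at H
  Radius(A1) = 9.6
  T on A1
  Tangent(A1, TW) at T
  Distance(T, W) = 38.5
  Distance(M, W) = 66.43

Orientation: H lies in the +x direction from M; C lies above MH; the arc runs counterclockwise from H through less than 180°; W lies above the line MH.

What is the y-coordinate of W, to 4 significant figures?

47.50

Checks: ∠(CH, HM) = 90.00° ✓; |CT| = 9.600 ✓; ∠(CT, TW) = 90.00° ✓; |TW| = 38.50 ✓; |MW| = 66.43 ✓.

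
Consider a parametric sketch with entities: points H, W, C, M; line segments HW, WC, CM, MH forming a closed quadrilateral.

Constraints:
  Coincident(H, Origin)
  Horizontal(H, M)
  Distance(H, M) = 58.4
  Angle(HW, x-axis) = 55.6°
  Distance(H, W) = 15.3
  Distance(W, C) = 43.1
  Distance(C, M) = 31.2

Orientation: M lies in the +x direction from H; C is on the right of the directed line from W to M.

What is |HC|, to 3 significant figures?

41.3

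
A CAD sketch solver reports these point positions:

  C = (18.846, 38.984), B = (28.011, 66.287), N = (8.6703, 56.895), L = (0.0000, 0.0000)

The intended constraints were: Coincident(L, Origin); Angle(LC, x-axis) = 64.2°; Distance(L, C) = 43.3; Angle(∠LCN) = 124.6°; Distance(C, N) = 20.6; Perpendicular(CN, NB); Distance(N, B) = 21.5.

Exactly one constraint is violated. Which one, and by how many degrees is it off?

Perpendicular(CN, NB) — off by 3.70°.

L = (0.00, 0.00) ✓; LC at 64.20° ✓; |LC| = 43.30 ✓; ∠LCN = 124.6° ✓; |CN| = 20.60 ✓; ∠(CN, NB) = 93.70° ✗; |NB| = 21.50 ✓.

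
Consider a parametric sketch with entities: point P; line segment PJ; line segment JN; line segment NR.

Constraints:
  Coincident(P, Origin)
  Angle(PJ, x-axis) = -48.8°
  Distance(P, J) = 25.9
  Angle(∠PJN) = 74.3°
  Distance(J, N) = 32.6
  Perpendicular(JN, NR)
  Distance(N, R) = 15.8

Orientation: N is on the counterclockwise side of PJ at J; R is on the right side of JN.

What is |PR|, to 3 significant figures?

48.1

∠PJN = 74.3°, so JN runs at -48.8° + (180° − 74.3°) = 56.9° from the x-axis; with |JN| = 32.6, N = J + 32.6·(cos 56.9°, sin 56.9°) = (34.9, 7.82). The perpendicularity gives NR at right angles to JN; with |NR| = 15.8 on the right of JN, R = N + 15.8·(0.838, -0.546) = (48.1, -0.806). Then |PR| = |R − P| = 48.1.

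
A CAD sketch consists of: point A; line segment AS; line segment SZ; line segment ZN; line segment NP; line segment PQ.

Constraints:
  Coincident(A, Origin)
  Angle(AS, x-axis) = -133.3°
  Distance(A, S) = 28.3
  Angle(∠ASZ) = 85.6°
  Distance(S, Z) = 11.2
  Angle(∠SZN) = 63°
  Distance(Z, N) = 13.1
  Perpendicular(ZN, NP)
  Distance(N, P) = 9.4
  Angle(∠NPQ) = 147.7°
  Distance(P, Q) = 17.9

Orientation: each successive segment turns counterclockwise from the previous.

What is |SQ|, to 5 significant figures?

14.633

A is at the origin; AS runs at -133.3° with length 28.3, so S = (-19.409, -20.596). ∠ASZ = 85.6° gives SZ at -38.900° from the x-axis; with |SZ| = 11.2, Z = (-10.692, -27.629). ∠SZN = 63.0° gives ZN at 78.100° from the x-axis; with |ZN| = 13.1, N = (-7.9911, -14.811). The perpendicularity gives NP at right angles to ZN, so NP runs at 168.10°; with |NP| = 9.4, P = (-17.189, -12.872). ∠NPQ = 147.7° gives PQ at -159.60° from the x-axis; with |PQ| = 17.9, Q = (-33.966, -19.112). Then |SQ| = |Q − S| = 14.633.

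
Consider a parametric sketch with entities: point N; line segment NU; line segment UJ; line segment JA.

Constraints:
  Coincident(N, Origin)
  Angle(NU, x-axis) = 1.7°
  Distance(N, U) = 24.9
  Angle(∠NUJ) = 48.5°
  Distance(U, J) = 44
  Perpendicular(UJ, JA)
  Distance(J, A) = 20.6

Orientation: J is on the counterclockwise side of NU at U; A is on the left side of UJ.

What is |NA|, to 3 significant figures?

27.6

N is at the origin; NU runs at 1.7° with length 24.9, so U = 24.9·(cos 1.7°, sin 1.7°) = (24.9, 0.739). ∠NUJ = 48.5°, so UJ runs at 1.7° + (180° − 48.5°) = 133° from the x-axis; with |UJ| = 44.0, J = U + 44.0·(cos 133°, sin 133°) = (-5.23, 32.8). UJ ⟂ JA; with |JA| = 20.6 on the left of UJ, A = J + 20.6·(-0.729, -0.685) = (-20.2, 18.7). Then |NA| = |A − N| = 27.6.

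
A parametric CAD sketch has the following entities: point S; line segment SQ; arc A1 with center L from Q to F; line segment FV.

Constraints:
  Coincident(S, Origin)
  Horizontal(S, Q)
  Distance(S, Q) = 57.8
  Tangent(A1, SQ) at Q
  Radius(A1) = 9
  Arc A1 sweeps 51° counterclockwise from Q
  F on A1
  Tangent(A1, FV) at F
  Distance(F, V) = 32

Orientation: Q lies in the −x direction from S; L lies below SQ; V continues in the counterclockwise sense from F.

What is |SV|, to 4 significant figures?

89.49

On A1, Q sits at bearing 90° from L; a 51° counterclockwise sweep puts F at bearing 141°, so F = L + 9.0·(cos 141°, sin 141°) = (-64.79, -3.336). A1 meets FV tangentially, so LF is at right angles to FV, so FV runs along (−sin 141°, cos 141°); with |FV| = 32.0, V = (-84.93, -28.20). Then |SV| = |V − S| = 89.49.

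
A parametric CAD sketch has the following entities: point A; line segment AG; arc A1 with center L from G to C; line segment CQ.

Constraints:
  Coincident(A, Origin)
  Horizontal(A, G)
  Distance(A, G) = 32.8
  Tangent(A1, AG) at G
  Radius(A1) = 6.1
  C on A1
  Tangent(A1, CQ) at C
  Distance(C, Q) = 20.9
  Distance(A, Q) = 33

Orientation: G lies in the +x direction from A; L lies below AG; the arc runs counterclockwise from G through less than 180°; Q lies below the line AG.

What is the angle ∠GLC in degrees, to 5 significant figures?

75.685°

A is at the origin; AG is horizontal with |AG| = 32.8 and G on the +x side, so G = (32.800, 0.0000). A1 meets AG tangentially, so LG is at right angles to AG, so L = G + (0, -6.1) = (32.800, -6.1000). Since LC ⟂ CQ (tangency), |LQ| = √(6.1² + 20.9²) = 21.772 regardless of where C sits on A1. So Q lies on both circle(A, 33.0) and circle(L, 21.772); the below-AG intersection is Q = (21.722, -24.843). C is the foot of the tangent from Q: C = (26.889, -4.5917).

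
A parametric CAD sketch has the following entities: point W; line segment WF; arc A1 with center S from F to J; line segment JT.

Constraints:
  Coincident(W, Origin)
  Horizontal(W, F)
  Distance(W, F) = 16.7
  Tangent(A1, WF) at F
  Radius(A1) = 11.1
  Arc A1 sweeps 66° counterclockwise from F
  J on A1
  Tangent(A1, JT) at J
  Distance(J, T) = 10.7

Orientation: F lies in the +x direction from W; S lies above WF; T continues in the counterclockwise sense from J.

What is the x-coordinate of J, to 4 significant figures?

26.84

The tangent condition forces SF to be normal to WF, so S = F + (0, 11.1) = (16.70, 11.10). On A1, F sits at bearing -90° from S; a 66° counterclockwise sweep puts J at bearing -24°, so J = S + 11.1·(cos -24°, sin -24°) = (26.84, 6.585). So J.x = 26.84.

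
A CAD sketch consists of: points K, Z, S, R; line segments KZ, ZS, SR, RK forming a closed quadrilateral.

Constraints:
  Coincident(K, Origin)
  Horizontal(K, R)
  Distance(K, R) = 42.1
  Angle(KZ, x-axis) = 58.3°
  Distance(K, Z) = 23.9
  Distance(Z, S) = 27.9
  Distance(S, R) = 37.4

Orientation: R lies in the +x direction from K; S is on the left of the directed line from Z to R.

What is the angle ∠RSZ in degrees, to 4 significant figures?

64.73°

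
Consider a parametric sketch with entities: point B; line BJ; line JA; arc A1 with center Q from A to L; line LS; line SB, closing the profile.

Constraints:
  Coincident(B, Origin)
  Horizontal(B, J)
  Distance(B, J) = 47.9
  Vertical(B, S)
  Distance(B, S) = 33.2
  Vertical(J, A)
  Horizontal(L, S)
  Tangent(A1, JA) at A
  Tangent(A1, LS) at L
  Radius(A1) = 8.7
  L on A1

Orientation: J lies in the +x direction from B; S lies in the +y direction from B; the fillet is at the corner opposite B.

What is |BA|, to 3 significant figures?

53.8

The virtual corner opposite B is at (47.9, 33.2). Tangency of A1 to JA means the radius QA is perpendicular to JA and the tangent condition forces QL to be normal to LS, with radius 8.7, so the center Q sits 8.7 in from both sides at Q = (39.2, 24.5). That places the tangent points at A = (47.9, 24.5) on JA and L = (39.2, 33.2) on LS. Then |BA| = |A − B| = 53.8.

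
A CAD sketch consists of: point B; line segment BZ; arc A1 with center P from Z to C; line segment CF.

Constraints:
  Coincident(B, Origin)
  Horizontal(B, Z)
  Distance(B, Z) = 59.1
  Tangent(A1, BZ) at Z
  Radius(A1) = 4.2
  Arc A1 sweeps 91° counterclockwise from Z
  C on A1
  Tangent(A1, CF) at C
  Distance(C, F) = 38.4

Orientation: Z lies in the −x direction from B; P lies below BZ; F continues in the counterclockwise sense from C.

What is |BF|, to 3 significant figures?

75.8

B is at the origin; B and Z share the same y with |BZ| = 59.1 and Z on the −x side, so Z = (-59.1, 0.00). The tangent condition forces PZ to be normal to BZ, so P = Z + (0, -4.2) = (-59.1, -4.20). On A1, Z sits at bearing 90° from P; a 91° counterclockwise sweep puts C at bearing 181°, so C = P + 4.2·(cos 181°, sin 181°) = (-63.3, -4.27). A1 meets CF tangentially, so PC is at right angles to CF, so CF runs along (−sin 181°, cos 181°); with |CF| = 38.4, F = (-62.6, -42.7). Then |BF| = |F − B| = 75.8.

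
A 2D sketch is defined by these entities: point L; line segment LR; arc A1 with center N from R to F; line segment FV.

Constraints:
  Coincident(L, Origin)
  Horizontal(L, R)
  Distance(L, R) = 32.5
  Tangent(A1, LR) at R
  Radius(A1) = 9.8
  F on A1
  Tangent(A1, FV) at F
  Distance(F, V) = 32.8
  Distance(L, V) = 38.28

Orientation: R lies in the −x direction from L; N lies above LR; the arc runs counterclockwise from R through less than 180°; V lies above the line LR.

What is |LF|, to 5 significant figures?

24.199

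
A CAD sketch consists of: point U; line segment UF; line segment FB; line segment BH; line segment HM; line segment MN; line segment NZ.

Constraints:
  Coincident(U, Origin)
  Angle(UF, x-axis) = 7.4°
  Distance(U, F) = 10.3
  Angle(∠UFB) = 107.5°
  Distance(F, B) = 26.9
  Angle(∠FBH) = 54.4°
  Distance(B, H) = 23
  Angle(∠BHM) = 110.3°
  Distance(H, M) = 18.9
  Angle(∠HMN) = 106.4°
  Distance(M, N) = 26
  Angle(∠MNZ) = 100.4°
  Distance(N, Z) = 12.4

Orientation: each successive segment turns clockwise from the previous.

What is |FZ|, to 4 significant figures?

16.30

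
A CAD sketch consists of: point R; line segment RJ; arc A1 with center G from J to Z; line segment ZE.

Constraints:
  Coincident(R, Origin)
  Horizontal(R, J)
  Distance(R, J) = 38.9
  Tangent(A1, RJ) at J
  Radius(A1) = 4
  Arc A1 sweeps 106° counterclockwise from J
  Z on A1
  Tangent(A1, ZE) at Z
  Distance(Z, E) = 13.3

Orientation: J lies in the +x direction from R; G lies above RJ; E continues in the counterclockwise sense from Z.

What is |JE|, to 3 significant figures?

17.9

R is at the origin; R and J share the same y with |RJ| = 38.9 and J on the +x side, so J = (38.9, 0.00). The tangent condition forces GJ to be normal to RJ, so G = J + (0, 4) = (38.9, 4.00). On A1, J sits at bearing -90° from G; a 106° counterclockwise sweep puts Z at bearing 16°, so Z = G + 4.0·(cos 16°, sin 16°) = (42.7, 5.10). Tangency of A1 to ZE means the radius GZ is perpendicular to ZE, so ZE runs along (−sin 16°, cos 16°); with |ZE| = 13.3, E = (39.1, 17.9). Then |JE| = |E − J| = 17.9.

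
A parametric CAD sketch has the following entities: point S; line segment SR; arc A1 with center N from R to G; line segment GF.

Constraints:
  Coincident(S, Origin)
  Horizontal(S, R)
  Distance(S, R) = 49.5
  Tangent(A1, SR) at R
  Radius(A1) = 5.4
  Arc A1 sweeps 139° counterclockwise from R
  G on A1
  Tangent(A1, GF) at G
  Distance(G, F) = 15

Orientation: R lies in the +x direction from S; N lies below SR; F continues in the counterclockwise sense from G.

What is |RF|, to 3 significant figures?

20.8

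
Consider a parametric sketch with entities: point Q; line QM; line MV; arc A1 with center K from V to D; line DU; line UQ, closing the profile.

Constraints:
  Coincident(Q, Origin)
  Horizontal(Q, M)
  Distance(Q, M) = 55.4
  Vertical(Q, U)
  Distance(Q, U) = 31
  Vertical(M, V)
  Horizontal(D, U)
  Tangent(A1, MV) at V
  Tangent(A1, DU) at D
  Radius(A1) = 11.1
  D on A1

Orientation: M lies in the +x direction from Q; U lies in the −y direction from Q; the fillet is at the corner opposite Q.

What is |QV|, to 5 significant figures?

58.866

Q is at the origin; Q and M share the same y with |QM| = 55.4 and M on the +x side, so M = (55.400, 0.0000). QU is vertical with |QU| = 31.0 and U on the −y side, so U = (0.0000, -31.000). The virtual corner opposite Q is at (55.400, -31.000). Tangency of A1 to MV means the radius KV is perpendicular to MV and the tangent condition forces KD to be normal to DU, with radius 11.1, so the center K sits 11.1 in from both sides at K = (44.300, -19.900). That places the tangent points at V = (55.400, -19.900) on MV and D = (44.300, -31.000) on DU. Then |QV| = |V − Q| = 58.866.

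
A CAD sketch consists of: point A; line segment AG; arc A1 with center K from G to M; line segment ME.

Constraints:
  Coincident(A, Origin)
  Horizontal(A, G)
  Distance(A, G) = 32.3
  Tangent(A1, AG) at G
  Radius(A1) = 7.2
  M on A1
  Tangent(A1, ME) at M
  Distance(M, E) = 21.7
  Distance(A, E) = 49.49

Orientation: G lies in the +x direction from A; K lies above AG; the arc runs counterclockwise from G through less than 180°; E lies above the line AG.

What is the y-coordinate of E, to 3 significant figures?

28.6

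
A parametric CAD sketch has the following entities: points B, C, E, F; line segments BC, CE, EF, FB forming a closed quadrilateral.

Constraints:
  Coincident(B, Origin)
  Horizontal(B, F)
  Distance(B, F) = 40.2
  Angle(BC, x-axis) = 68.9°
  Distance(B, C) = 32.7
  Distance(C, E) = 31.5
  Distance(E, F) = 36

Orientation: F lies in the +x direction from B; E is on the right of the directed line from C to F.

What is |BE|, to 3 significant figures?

4.20

B is at the origin; B and F share the same y with |BF| = 40.2 and F in +x, so F = (40.2, 0). BC runs at 68.9° with |BC| = 32.7, so C = (11.8, 30.5). E is determined by |CE| = 31.5 and |EF| = 36.0 together: it lies at the intersection of circle(C, 31.5) and circle(F, 36.0). With |CF| = 41.7, the foot of the radical line on CF is 17.2 from C and the perpendicular offset is √(31.5² − 17.2²) = 26.4. Taking the right-of-CF solution: E = (4.20, -0.0688).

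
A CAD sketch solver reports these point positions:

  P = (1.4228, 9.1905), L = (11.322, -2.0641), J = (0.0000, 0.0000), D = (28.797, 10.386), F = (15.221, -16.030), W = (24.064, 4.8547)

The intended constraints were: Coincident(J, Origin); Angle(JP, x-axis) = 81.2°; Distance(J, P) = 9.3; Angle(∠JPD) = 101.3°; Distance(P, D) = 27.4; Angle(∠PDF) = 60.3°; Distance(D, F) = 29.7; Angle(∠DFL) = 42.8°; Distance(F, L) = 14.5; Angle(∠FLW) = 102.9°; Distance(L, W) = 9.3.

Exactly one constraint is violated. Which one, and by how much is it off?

Distance(L, W) = 9.3 — off by 5.20.

J = (0.00, 0.00) ✓; JP at 81.20° ✓; |JP| = 9.300 ✓; ∠JPD = 101.3° ✓; |PD| = 27.40 ✓; ∠PDF = 60.30° ✓; |DF| = 29.70 ✓; ∠DFL = 42.80° ✓; |FL| = 14.50 ✓; ∠FLW = 102.9° ✓; |LW| = 14.50 ✗.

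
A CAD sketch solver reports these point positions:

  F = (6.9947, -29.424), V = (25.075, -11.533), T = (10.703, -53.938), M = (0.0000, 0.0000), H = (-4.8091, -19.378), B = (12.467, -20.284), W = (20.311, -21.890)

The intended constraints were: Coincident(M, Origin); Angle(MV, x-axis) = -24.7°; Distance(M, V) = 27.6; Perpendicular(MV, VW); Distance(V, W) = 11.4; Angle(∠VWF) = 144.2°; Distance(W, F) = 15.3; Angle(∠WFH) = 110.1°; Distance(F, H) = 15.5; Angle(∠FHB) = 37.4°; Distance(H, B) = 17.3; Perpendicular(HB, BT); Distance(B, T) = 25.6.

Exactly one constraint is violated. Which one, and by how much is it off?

Distance(B, T) = 25.6 — off by 8.10.

M = (0.00, 0.00) ✓; MV at -24.70° ✓; |MV| = 27.60 ✓; ∠(MV, VW) = 90.00° ✓; |VW| = 11.40 ✓; ∠VWF = 144.2° ✓; |WF| = 15.30 ✓; ∠WFH = 110.1° ✓; |FH| = 15.50 ✓; ∠FHB = 37.40° ✓; |HB| = 17.30 ✓; ∠(HB, BT) = 90.00° ✓; |BT| = 33.70 ✗.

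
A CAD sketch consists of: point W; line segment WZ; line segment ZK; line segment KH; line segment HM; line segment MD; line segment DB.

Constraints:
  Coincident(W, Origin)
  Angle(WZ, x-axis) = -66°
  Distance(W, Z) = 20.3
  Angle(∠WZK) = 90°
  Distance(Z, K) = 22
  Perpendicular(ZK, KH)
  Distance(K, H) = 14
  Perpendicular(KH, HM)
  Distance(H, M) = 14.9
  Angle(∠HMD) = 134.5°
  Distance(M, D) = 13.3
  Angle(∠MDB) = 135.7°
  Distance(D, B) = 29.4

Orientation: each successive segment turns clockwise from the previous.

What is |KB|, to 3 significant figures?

34.8

W is at the origin; WZ runs at -66.0° with length 20.3, so Z = (8.26, -18.5). ∠WZK = 90.0° gives ZK at -156° from the x-axis; with |ZK| = 22.0, K = (-11.8, -27.5). ZK is perpendicular to KH, so KH runs at 114°; with |KH| = 14.0, H = (-17.5, -14.7). KH ⟂ HM, so HM runs at 24.0°; with |HM| = 14.9, M = (-3.92, -8.64). ∠HMD = 134.5° gives MD at -21.5° from the x-axis; with |MD| = 13.3, D = (8.45, -13.5). ∠MDB = 135.7° gives DB at -65.8° from the x-axis; with |DB| = 29.4, B = (20.5, -40.3). Then |KB| = |B − K| = 34.8.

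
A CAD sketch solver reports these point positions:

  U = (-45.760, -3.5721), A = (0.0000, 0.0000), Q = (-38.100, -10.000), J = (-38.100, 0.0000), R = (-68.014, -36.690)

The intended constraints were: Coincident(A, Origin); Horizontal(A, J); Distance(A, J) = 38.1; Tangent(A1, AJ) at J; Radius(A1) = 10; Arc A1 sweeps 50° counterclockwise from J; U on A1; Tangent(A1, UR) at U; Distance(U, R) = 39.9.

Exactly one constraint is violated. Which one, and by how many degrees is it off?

Tangent(A1, UR) at U — off by 6.10°.

A = (0.00, 0.00) ✓; A.y = 0.00, J.y = 0.00 ✓; |AJ| = 38.10 ✓; ∠(QJ, JA) = 90.00° ✓; |QJ| = 10.00 ✓; bearing(Q→U) − bearing(Q→J) = 50.00° ✓; |QU| = 10.00 ✓; ∠(QU, UR) = 83.90° ✗; |UR| = 39.90 ✓.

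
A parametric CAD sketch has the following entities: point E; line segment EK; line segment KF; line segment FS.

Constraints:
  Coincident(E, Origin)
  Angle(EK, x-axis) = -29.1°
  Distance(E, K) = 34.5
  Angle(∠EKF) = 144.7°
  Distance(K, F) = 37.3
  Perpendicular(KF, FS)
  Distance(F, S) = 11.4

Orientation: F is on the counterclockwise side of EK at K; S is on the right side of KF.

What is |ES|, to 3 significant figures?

72.6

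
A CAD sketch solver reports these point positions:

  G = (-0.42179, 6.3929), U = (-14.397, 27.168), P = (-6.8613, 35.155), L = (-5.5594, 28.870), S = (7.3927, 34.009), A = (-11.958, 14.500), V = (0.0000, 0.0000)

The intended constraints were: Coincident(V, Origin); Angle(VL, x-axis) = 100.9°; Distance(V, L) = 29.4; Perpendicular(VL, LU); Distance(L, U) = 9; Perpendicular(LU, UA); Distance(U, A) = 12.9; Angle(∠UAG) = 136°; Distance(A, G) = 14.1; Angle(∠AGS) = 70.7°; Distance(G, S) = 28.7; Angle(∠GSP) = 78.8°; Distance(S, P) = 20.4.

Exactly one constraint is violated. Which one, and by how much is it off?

Distance(S, P) = 20.4 — off by 6.10.

V = (0.00, 0.00) ✓; VL at 100.9° ✓; |VL| = 29.40 ✓; ∠(VL, LU) = 90.00° ✓; |LU| = 9.000 ✓; ∠(LU, UA) = 90.00° ✓; |UA| = 12.90 ✓; ∠UAG = 136.0° ✓; |AG| = 14.10 ✓; ∠AGS = 70.70° ✓; |GS| = 28.70 ✓; ∠GSP = 78.80° ✓; |SP| = 14.30 ✗.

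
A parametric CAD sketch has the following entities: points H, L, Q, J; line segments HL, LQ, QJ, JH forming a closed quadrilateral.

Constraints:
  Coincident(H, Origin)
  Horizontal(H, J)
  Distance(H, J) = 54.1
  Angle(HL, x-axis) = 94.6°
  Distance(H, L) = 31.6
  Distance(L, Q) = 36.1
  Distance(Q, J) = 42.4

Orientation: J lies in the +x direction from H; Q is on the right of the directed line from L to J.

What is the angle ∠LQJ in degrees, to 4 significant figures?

111.0°

H is at the origin; HJ is horizontal with |HJ| = 54.1 and J in +x, so J = (54.1, 0). HL runs at 94.6° with |HL| = 31.6, so L = (-2.534, 31.50). Q is determined by |LQ| = 36.1 and |QJ| = 42.4 together: it lies at the intersection of circle(L, 36.1) and circle(J, 42.4). With |LJ| = 64.80, the foot of the radical line on LJ is 28.59 from L and the perpendicular offset is √(36.1² − 28.59²) = 22.05. Taking the right-of-LJ solution: Q = (11.73, -1.663).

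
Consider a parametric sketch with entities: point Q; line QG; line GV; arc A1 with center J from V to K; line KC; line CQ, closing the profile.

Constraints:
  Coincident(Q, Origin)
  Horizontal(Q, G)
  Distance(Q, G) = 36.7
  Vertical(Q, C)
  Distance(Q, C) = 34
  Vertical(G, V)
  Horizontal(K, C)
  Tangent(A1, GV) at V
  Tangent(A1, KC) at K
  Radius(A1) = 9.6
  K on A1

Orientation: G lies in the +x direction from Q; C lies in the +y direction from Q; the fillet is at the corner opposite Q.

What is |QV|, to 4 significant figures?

44.07

Q is at the origin; Q and G share the same y with |QG| = 36.7 and G on the +x side, so G = (36.70, 0.000). Q and C share the same x with |QC| = 34.0 and C on the +y side, so C = (0.000, 34.00). The virtual corner opposite Q is at (36.70, 34.00). Tangency of A1 to GV means the radius JV is perpendicular to GV and A1 meets KC tangentially, so JK is at right angles to KC, with radius 9.6, so the center J sits 9.6 in from both sides at J = (27.10, 24.40). That places the tangent points at V = (36.70, 24.40) on GV and K = (27.10, 34.00) on KC. Then |QV| = |V − Q| = 44.07.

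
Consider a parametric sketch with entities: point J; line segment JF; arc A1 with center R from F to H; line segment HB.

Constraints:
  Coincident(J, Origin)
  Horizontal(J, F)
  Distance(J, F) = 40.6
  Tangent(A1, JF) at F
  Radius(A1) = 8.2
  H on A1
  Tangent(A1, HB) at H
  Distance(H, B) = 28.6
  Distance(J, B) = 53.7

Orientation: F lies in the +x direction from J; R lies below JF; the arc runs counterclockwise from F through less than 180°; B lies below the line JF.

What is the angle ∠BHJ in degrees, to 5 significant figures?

117.91°

J is at the origin; J and F share the same y with |JF| = 40.6 and F on the +x side, so F = (40.600, 0.0000). Tangency of A1 to JF means the radius RF is perpendicular to JF, so R = F + (0, -8.2) = (40.600, -8.2000). Since RH ⟂ HB (tangency), |RB| = √(8.2² + 28.6²) = 29.752 regardless of where H sits on A1. So B lies on both circle(J, 53.7) and circle(R, 29.752); the below-JF intersection is B = (38.096, -37.847). H is the foot of the tangent from B: H = (32.555, -9.7886).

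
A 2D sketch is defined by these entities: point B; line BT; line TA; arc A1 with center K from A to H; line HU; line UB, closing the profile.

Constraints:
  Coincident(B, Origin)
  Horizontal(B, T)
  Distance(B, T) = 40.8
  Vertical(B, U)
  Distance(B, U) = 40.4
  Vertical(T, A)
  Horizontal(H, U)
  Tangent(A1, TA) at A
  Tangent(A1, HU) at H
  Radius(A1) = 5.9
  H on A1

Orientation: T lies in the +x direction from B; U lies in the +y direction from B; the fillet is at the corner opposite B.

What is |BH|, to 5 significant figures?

53.387

B is at the origin; BT is horizontal with |BT| = 40.8 and T on the +x side, so T = (40.800, 0.0000). BU is vertical with |BU| = 40.4 and U on the +y side, so U = (0.0000, 40.400). The virtual corner opposite B is at (40.800, 40.400). A1 meets TA tangentially, so KA is at right angles to TA and since A1 is tangent to HU there, KH ⟂ HU, with radius 5.9, so the center K sits 5.9 in from both sides at K = (34.900, 34.500). That places the tangent points at A = (40.800, 34.500) on TA and H = (34.900, 40.400) on HU. Then |BH| = |H − B| = 53.387.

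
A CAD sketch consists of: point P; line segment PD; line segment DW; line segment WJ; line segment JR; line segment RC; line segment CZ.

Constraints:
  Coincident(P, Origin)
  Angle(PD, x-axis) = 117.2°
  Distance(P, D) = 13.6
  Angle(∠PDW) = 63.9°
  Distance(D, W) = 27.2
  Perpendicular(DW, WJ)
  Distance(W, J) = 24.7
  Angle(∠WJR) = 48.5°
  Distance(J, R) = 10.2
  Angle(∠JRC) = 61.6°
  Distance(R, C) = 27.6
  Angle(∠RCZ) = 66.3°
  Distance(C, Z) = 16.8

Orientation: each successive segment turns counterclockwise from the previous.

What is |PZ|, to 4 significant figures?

40.58

P is at the origin; PD runs at 117.2° with length 13.6, so D = (-6.217, 12.10). ∠PDW = 63.9° gives DW at -126.7° from the x-axis; with |DW| = 27.2, W = (-22.47, -9.712). DW is perpendicular to WJ, so WJ runs at -36.70°; with |WJ| = 24.7, J = (-2.668, -24.47). ∠WJR = 48.5° gives JR at 94.80° from the x-axis; with |JR| = 10.2, R = (-3.522, -14.31). ∠JRC = 61.6° gives RC at -146.8° from the x-axis; with |RC| = 27.6, C = (-26.62, -29.42). ∠RCZ = 66.3° gives CZ at -33.10° from the x-axis; with |CZ| = 16.8, Z = (-12.54, -38.60). Then |PZ| = |Z − P| = 40.58.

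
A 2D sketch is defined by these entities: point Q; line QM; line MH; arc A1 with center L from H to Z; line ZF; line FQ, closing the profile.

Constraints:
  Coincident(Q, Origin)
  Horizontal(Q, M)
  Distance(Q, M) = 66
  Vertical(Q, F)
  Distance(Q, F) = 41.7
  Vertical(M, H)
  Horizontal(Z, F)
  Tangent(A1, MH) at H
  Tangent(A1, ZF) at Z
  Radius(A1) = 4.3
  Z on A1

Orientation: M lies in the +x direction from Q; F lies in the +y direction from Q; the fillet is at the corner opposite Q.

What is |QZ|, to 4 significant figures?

74.47

Q is at the origin; Q and M share the same y with |QM| = 66.0 and M on the +x side, so M = (66.00, 0.000). QF is vertical with |QF| = 41.7 and F on the +y side, so F = (0.000, 41.70). The virtual corner opposite Q is at (66.00, 41.70). Since A1 is tangent to MH there, LH ⟂ MH and the tangent condition forces LZ to be normal to ZF, with radius 4.3, so the center L sits 4.3 in from both sides at L = (61.70, 37.40). That places the tangent points at H = (66.00, 37.40) on MH and Z = (61.70, 41.70) on ZF. Then |QZ| = |Z − Q| = 74.47.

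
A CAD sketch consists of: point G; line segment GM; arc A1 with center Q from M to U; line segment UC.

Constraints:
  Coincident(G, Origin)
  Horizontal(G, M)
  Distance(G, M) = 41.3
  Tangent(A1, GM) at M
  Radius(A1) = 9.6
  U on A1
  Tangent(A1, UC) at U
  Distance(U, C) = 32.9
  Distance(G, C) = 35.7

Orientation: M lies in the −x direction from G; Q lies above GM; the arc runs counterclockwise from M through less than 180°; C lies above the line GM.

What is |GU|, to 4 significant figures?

33.50

Checks: G = (0.00, 0.00) ✓; |QU| = 9.600 ✓; ∠(QU, UC) = 90.00° ✓; |UC| = 32.90 ✓; |GC| = 35.70 ✓.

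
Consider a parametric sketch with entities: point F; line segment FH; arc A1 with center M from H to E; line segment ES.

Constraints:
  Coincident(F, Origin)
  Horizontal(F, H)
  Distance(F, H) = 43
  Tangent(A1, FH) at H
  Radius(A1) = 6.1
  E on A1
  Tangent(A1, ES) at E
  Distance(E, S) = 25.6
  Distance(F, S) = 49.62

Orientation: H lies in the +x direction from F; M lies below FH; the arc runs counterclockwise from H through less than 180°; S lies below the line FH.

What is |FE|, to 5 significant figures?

37.449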